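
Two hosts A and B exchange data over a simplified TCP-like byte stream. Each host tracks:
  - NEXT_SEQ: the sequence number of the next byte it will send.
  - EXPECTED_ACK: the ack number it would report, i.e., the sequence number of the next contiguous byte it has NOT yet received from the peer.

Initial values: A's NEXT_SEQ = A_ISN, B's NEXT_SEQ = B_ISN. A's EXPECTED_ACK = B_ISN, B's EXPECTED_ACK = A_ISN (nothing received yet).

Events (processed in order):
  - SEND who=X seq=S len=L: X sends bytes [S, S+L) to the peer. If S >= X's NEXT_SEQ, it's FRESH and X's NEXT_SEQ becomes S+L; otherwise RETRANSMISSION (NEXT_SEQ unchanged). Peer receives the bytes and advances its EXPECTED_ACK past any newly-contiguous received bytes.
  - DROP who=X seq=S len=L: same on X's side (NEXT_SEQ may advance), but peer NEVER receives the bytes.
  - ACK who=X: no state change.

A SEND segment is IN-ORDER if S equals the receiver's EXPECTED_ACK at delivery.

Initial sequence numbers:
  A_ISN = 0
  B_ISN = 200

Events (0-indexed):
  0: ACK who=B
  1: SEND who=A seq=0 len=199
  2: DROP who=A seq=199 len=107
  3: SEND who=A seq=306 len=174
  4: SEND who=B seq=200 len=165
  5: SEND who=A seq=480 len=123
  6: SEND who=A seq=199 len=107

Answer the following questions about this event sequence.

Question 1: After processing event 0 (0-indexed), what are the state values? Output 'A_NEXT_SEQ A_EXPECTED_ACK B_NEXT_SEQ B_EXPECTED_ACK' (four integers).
After event 0: A_seq=0 A_ack=200 B_seq=200 B_ack=0

0 200 200 0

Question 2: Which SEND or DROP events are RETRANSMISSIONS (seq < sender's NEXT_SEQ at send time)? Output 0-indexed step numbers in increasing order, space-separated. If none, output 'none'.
Step 1: SEND seq=0 -> fresh
Step 2: DROP seq=199 -> fresh
Step 3: SEND seq=306 -> fresh
Step 4: SEND seq=200 -> fresh
Step 5: SEND seq=480 -> fresh
Step 6: SEND seq=199 -> retransmit

Answer: 6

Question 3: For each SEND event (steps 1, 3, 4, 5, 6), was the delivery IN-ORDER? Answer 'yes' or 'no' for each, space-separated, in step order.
Answer: yes no yes no yes

Derivation:
Step 1: SEND seq=0 -> in-order
Step 3: SEND seq=306 -> out-of-order
Step 4: SEND seq=200 -> in-order
Step 5: SEND seq=480 -> out-of-order
Step 6: SEND seq=199 -> in-order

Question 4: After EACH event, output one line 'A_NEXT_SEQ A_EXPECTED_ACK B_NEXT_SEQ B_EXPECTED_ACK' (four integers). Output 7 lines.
0 200 200 0
199 200 200 199
306 200 200 199
480 200 200 199
480 365 365 199
603 365 365 199
603 365 365 603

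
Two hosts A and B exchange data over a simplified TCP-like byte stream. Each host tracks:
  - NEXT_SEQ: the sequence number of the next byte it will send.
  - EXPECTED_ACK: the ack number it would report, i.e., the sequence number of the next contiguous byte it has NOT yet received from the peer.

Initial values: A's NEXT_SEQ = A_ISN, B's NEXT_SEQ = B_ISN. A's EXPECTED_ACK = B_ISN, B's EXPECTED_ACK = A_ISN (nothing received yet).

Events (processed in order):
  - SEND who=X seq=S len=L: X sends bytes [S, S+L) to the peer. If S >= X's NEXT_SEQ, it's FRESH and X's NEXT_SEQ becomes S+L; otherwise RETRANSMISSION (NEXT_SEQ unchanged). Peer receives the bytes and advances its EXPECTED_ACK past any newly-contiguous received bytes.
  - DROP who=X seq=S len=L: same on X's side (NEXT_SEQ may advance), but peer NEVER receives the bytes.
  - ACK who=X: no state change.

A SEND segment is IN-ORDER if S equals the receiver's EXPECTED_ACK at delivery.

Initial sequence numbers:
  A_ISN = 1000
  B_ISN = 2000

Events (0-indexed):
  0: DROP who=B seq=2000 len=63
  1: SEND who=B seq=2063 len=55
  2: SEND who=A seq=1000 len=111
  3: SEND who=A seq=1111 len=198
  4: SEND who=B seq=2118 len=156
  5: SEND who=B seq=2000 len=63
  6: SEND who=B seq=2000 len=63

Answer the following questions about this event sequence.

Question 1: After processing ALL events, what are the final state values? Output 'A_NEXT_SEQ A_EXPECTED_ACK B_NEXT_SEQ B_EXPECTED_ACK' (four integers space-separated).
After event 0: A_seq=1000 A_ack=2000 B_seq=2063 B_ack=1000
After event 1: A_seq=1000 A_ack=2000 B_seq=2118 B_ack=1000
After event 2: A_seq=1111 A_ack=2000 B_seq=2118 B_ack=1111
After event 3: A_seq=1309 A_ack=2000 B_seq=2118 B_ack=1309
After event 4: A_seq=1309 A_ack=2000 B_seq=2274 B_ack=1309
After event 5: A_seq=1309 A_ack=2274 B_seq=2274 B_ack=1309
After event 6: A_seq=1309 A_ack=2274 B_seq=2274 B_ack=1309

Answer: 1309 2274 2274 1309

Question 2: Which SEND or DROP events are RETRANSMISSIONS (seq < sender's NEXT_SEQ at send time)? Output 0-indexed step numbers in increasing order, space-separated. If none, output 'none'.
Answer: 5 6

Derivation:
Step 0: DROP seq=2000 -> fresh
Step 1: SEND seq=2063 -> fresh
Step 2: SEND seq=1000 -> fresh
Step 3: SEND seq=1111 -> fresh
Step 4: SEND seq=2118 -> fresh
Step 5: SEND seq=2000 -> retransmit
Step 6: SEND seq=2000 -> retransmit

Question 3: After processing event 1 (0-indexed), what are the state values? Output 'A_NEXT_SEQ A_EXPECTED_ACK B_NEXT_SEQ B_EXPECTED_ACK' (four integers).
After event 0: A_seq=1000 A_ack=2000 B_seq=2063 B_ack=1000
After event 1: A_seq=1000 A_ack=2000 B_seq=2118 B_ack=1000

1000 2000 2118 1000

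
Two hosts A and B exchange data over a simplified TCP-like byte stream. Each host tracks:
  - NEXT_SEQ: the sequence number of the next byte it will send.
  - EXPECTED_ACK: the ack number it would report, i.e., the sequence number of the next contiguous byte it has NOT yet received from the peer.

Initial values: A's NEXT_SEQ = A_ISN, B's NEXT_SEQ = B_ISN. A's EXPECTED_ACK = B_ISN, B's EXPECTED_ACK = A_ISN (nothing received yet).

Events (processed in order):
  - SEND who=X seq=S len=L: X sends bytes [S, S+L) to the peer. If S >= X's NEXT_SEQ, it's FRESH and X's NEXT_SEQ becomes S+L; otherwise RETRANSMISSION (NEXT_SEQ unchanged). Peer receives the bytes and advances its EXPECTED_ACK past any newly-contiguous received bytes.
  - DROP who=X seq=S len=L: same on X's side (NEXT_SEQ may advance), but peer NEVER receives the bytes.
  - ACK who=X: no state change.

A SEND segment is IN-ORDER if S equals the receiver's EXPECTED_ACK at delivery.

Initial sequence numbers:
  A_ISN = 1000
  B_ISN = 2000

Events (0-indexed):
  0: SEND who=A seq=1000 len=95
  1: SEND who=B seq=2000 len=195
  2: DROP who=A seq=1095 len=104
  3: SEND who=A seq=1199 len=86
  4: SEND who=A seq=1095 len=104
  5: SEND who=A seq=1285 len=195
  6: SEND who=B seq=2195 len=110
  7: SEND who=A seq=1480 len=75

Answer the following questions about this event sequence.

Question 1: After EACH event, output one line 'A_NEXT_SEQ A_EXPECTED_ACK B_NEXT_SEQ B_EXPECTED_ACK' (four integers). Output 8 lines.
1095 2000 2000 1095
1095 2195 2195 1095
1199 2195 2195 1095
1285 2195 2195 1095
1285 2195 2195 1285
1480 2195 2195 1480
1480 2305 2305 1480
1555 2305 2305 1555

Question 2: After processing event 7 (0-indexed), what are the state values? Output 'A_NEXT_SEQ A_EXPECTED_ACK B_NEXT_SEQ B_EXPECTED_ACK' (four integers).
After event 0: A_seq=1095 A_ack=2000 B_seq=2000 B_ack=1095
After event 1: A_seq=1095 A_ack=2195 B_seq=2195 B_ack=1095
After event 2: A_seq=1199 A_ack=2195 B_seq=2195 B_ack=1095
After event 3: A_seq=1285 A_ack=2195 B_seq=2195 B_ack=1095
After event 4: A_seq=1285 A_ack=2195 B_seq=2195 B_ack=1285
After event 5: A_seq=1480 A_ack=2195 B_seq=2195 B_ack=1480
After event 6: A_seq=1480 A_ack=2305 B_seq=2305 B_ack=1480
After event 7: A_seq=1555 A_ack=2305 B_seq=2305 B_ack=1555

1555 2305 2305 1555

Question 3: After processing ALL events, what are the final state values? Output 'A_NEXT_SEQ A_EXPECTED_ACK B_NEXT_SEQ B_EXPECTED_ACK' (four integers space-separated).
After event 0: A_seq=1095 A_ack=2000 B_seq=2000 B_ack=1095
After event 1: A_seq=1095 A_ack=2195 B_seq=2195 B_ack=1095
After event 2: A_seq=1199 A_ack=2195 B_seq=2195 B_ack=1095
After event 3: A_seq=1285 A_ack=2195 B_seq=2195 B_ack=1095
After event 4: A_seq=1285 A_ack=2195 B_seq=2195 B_ack=1285
After event 5: A_seq=1480 A_ack=2195 B_seq=2195 B_ack=1480
After event 6: A_seq=1480 A_ack=2305 B_seq=2305 B_ack=1480
After event 7: A_seq=1555 A_ack=2305 B_seq=2305 B_ack=1555

Answer: 1555 2305 2305 1555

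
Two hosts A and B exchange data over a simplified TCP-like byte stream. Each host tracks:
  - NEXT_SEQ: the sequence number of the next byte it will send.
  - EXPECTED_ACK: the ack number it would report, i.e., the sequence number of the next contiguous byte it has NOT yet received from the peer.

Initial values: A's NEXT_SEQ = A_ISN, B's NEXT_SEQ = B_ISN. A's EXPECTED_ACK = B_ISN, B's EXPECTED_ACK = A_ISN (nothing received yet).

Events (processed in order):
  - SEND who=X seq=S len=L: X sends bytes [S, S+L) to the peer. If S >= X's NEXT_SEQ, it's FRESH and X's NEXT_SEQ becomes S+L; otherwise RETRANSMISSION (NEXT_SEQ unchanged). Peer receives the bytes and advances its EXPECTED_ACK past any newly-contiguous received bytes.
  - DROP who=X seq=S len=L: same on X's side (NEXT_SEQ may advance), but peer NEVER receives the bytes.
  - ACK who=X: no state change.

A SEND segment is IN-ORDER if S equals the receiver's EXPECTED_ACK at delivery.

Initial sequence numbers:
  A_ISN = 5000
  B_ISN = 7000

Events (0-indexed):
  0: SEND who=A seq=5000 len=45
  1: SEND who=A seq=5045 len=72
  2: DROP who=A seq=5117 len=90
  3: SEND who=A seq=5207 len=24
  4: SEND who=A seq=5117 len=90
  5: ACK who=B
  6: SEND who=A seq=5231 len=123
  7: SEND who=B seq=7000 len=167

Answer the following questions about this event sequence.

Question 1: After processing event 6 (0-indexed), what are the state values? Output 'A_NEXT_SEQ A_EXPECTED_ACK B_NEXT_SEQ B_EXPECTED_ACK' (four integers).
After event 0: A_seq=5045 A_ack=7000 B_seq=7000 B_ack=5045
After event 1: A_seq=5117 A_ack=7000 B_seq=7000 B_ack=5117
After event 2: A_seq=5207 A_ack=7000 B_seq=7000 B_ack=5117
After event 3: A_seq=5231 A_ack=7000 B_seq=7000 B_ack=5117
After event 4: A_seq=5231 A_ack=7000 B_seq=7000 B_ack=5231
After event 5: A_seq=5231 A_ack=7000 B_seq=7000 B_ack=5231
After event 6: A_seq=5354 A_ack=7000 B_seq=7000 B_ack=5354

5354 7000 7000 5354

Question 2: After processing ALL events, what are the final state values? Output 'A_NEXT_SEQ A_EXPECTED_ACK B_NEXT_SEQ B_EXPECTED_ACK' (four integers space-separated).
Answer: 5354 7167 7167 5354

Derivation:
After event 0: A_seq=5045 A_ack=7000 B_seq=7000 B_ack=5045
After event 1: A_seq=5117 A_ack=7000 B_seq=7000 B_ack=5117
After event 2: A_seq=5207 A_ack=7000 B_seq=7000 B_ack=5117
After event 3: A_seq=5231 A_ack=7000 B_seq=7000 B_ack=5117
After event 4: A_seq=5231 A_ack=7000 B_seq=7000 B_ack=5231
After event 5: A_seq=5231 A_ack=7000 B_seq=7000 B_ack=5231
After event 6: A_seq=5354 A_ack=7000 B_seq=7000 B_ack=5354
After event 7: A_seq=5354 A_ack=7167 B_seq=7167 B_ack=5354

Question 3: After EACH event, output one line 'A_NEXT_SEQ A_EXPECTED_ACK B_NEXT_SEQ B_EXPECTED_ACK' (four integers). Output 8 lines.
5045 7000 7000 5045
5117 7000 7000 5117
5207 7000 7000 5117
5231 7000 7000 5117
5231 7000 7000 5231
5231 7000 7000 5231
5354 7000 7000 5354
5354 7167 7167 5354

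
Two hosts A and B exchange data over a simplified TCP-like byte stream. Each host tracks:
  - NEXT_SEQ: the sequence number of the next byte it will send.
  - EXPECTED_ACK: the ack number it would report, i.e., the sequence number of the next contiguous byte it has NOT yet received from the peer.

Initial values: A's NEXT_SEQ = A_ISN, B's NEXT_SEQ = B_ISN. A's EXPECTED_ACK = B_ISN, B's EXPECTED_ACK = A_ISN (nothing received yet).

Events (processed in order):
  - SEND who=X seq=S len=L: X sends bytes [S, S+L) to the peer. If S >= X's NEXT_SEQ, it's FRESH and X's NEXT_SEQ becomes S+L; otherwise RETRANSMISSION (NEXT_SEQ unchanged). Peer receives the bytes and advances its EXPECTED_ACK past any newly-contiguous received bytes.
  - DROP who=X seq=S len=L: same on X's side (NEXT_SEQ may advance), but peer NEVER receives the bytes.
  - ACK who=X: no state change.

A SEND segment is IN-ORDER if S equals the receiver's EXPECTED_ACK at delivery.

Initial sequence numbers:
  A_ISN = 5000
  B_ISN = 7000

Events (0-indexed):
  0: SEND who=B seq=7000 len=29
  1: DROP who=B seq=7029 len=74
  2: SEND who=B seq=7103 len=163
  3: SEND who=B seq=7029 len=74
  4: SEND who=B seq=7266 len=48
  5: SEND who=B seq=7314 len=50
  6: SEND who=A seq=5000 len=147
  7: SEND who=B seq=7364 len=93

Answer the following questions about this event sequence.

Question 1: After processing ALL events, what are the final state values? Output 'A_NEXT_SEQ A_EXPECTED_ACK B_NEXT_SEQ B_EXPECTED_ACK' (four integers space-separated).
Answer: 5147 7457 7457 5147

Derivation:
After event 0: A_seq=5000 A_ack=7029 B_seq=7029 B_ack=5000
After event 1: A_seq=5000 A_ack=7029 B_seq=7103 B_ack=5000
After event 2: A_seq=5000 A_ack=7029 B_seq=7266 B_ack=5000
After event 3: A_seq=5000 A_ack=7266 B_seq=7266 B_ack=5000
After event 4: A_seq=5000 A_ack=7314 B_seq=7314 B_ack=5000
After event 5: A_seq=5000 A_ack=7364 B_seq=7364 B_ack=5000
After event 6: A_seq=5147 A_ack=7364 B_seq=7364 B_ack=5147
After event 7: A_seq=5147 A_ack=7457 B_seq=7457 B_ack=5147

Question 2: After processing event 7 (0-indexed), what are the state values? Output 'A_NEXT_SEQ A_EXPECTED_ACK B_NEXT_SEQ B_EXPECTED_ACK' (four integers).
After event 0: A_seq=5000 A_ack=7029 B_seq=7029 B_ack=5000
After event 1: A_seq=5000 A_ack=7029 B_seq=7103 B_ack=5000
After event 2: A_seq=5000 A_ack=7029 B_seq=7266 B_ack=5000
After event 3: A_seq=5000 A_ack=7266 B_seq=7266 B_ack=5000
After event 4: A_seq=5000 A_ack=7314 B_seq=7314 B_ack=5000
After event 5: A_seq=5000 A_ack=7364 B_seq=7364 B_ack=5000
After event 6: A_seq=5147 A_ack=7364 B_seq=7364 B_ack=5147
After event 7: A_seq=5147 A_ack=7457 B_seq=7457 B_ack=5147

5147 7457 7457 5147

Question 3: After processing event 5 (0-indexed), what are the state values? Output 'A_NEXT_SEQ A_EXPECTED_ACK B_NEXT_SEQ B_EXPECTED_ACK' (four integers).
After event 0: A_seq=5000 A_ack=7029 B_seq=7029 B_ack=5000
After event 1: A_seq=5000 A_ack=7029 B_seq=7103 B_ack=5000
After event 2: A_seq=5000 A_ack=7029 B_seq=7266 B_ack=5000
After event 3: A_seq=5000 A_ack=7266 B_seq=7266 B_ack=5000
After event 4: A_seq=5000 A_ack=7314 B_seq=7314 B_ack=5000
After event 5: A_seq=5000 A_ack=7364 B_seq=7364 B_ack=5000

5000 7364 7364 5000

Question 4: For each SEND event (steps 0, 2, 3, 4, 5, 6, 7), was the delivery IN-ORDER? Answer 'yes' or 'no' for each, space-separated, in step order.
Answer: yes no yes yes yes yes yes

Derivation:
Step 0: SEND seq=7000 -> in-order
Step 2: SEND seq=7103 -> out-of-order
Step 3: SEND seq=7029 -> in-order
Step 4: SEND seq=7266 -> in-order
Step 5: SEND seq=7314 -> in-order
Step 6: SEND seq=5000 -> in-order
Step 7: SEND seq=7364 -> in-order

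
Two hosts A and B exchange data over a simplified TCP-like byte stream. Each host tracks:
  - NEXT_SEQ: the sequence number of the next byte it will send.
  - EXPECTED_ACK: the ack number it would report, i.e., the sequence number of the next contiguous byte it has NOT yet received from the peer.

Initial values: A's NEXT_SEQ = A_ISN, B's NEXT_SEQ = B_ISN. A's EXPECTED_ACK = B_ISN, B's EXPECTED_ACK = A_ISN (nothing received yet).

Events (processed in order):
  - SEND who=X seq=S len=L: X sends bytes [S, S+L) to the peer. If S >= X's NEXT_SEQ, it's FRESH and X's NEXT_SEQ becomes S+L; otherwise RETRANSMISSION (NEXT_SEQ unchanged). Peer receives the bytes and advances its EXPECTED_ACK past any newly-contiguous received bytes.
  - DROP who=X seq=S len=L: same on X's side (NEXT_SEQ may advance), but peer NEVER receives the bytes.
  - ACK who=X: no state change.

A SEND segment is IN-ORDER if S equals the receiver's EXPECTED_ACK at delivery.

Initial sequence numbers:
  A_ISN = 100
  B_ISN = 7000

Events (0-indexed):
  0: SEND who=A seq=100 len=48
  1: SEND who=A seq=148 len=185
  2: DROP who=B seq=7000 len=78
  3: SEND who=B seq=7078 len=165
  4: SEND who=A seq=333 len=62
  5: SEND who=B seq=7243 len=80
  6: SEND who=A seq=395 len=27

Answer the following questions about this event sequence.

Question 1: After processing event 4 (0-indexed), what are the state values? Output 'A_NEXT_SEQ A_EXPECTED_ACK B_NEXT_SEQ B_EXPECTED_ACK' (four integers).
After event 0: A_seq=148 A_ack=7000 B_seq=7000 B_ack=148
After event 1: A_seq=333 A_ack=7000 B_seq=7000 B_ack=333
After event 2: A_seq=333 A_ack=7000 B_seq=7078 B_ack=333
After event 3: A_seq=333 A_ack=7000 B_seq=7243 B_ack=333
After event 4: A_seq=395 A_ack=7000 B_seq=7243 B_ack=395

395 7000 7243 395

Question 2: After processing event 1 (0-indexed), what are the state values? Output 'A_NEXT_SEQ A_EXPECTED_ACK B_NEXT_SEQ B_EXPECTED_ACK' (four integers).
After event 0: A_seq=148 A_ack=7000 B_seq=7000 B_ack=148
After event 1: A_seq=333 A_ack=7000 B_seq=7000 B_ack=333

333 7000 7000 333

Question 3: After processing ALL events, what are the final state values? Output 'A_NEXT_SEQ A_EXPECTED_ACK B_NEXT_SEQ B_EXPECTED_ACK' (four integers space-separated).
After event 0: A_seq=148 A_ack=7000 B_seq=7000 B_ack=148
After event 1: A_seq=333 A_ack=7000 B_seq=7000 B_ack=333
After event 2: A_seq=333 A_ack=7000 B_seq=7078 B_ack=333
After event 3: A_seq=333 A_ack=7000 B_seq=7243 B_ack=333
After event 4: A_seq=395 A_ack=7000 B_seq=7243 B_ack=395
After event 5: A_seq=395 A_ack=7000 B_seq=7323 B_ack=395
After event 6: A_seq=422 A_ack=7000 B_seq=7323 B_ack=422

Answer: 422 7000 7323 422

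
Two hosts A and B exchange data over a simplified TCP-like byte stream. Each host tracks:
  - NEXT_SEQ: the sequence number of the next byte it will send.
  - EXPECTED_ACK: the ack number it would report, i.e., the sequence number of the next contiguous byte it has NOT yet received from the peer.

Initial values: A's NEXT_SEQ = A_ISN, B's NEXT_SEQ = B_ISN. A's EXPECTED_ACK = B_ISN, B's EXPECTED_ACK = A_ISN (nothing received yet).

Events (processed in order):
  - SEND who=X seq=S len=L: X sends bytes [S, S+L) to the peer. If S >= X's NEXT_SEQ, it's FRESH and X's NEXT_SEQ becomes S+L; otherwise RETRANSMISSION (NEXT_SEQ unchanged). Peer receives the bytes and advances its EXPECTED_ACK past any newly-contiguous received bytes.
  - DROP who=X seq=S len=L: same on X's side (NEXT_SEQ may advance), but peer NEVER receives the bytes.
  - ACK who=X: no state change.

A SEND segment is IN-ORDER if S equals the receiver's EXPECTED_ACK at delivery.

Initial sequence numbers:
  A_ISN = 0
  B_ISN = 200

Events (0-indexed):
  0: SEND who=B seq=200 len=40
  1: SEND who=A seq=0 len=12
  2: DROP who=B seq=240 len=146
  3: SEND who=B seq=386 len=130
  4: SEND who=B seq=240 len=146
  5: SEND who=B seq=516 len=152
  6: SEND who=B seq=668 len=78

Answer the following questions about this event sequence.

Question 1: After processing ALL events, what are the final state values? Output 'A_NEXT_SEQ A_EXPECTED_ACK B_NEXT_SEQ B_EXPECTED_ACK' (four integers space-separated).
After event 0: A_seq=0 A_ack=240 B_seq=240 B_ack=0
After event 1: A_seq=12 A_ack=240 B_seq=240 B_ack=12
After event 2: A_seq=12 A_ack=240 B_seq=386 B_ack=12
After event 3: A_seq=12 A_ack=240 B_seq=516 B_ack=12
After event 4: A_seq=12 A_ack=516 B_seq=516 B_ack=12
After event 5: A_seq=12 A_ack=668 B_seq=668 B_ack=12
After event 6: A_seq=12 A_ack=746 B_seq=746 B_ack=12

Answer: 12 746 746 12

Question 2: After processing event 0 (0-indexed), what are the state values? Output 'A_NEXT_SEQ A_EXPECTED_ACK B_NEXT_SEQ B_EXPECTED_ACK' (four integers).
After event 0: A_seq=0 A_ack=240 B_seq=240 B_ack=0

0 240 240 0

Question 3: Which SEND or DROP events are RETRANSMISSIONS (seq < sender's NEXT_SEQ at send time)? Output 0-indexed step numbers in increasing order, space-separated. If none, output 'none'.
Answer: 4

Derivation:
Step 0: SEND seq=200 -> fresh
Step 1: SEND seq=0 -> fresh
Step 2: DROP seq=240 -> fresh
Step 3: SEND seq=386 -> fresh
Step 4: SEND seq=240 -> retransmit
Step 5: SEND seq=516 -> fresh
Step 6: SEND seq=668 -> fresh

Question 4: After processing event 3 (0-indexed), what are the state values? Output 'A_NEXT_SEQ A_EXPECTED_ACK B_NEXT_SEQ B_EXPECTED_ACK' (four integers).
After event 0: A_seq=0 A_ack=240 B_seq=240 B_ack=0
After event 1: A_seq=12 A_ack=240 B_seq=240 B_ack=12
After event 2: A_seq=12 A_ack=240 B_seq=386 B_ack=12
After event 3: A_seq=12 A_ack=240 B_seq=516 B_ack=12

12 240 516 12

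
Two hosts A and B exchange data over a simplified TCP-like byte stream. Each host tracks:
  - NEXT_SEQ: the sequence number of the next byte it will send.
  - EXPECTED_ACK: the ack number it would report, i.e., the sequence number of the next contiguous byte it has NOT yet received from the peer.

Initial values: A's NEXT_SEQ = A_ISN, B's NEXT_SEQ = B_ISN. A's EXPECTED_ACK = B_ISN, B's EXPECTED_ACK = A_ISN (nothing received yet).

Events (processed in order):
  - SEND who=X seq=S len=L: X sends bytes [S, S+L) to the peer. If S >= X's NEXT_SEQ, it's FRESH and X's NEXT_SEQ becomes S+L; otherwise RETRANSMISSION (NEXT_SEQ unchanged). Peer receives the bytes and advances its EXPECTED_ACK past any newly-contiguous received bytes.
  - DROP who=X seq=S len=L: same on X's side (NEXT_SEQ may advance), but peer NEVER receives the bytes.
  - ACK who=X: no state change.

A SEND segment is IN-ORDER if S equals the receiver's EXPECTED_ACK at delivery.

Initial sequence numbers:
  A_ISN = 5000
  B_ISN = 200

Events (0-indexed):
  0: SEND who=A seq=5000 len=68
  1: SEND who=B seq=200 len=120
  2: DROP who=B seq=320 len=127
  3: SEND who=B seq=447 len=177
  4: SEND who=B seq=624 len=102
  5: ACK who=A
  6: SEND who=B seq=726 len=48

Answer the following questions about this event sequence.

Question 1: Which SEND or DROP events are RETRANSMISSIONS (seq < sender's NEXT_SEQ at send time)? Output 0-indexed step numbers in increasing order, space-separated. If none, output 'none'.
Step 0: SEND seq=5000 -> fresh
Step 1: SEND seq=200 -> fresh
Step 2: DROP seq=320 -> fresh
Step 3: SEND seq=447 -> fresh
Step 4: SEND seq=624 -> fresh
Step 6: SEND seq=726 -> fresh

Answer: none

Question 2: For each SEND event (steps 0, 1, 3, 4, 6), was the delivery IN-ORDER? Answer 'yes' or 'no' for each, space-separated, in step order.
Answer: yes yes no no no

Derivation:
Step 0: SEND seq=5000 -> in-order
Step 1: SEND seq=200 -> in-order
Step 3: SEND seq=447 -> out-of-order
Step 4: SEND seq=624 -> out-of-order
Step 6: SEND seq=726 -> out-of-order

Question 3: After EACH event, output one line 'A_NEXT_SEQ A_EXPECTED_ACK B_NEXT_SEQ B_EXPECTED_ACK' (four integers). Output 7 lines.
5068 200 200 5068
5068 320 320 5068
5068 320 447 5068
5068 320 624 5068
5068 320 726 5068
5068 320 726 5068
5068 320 774 5068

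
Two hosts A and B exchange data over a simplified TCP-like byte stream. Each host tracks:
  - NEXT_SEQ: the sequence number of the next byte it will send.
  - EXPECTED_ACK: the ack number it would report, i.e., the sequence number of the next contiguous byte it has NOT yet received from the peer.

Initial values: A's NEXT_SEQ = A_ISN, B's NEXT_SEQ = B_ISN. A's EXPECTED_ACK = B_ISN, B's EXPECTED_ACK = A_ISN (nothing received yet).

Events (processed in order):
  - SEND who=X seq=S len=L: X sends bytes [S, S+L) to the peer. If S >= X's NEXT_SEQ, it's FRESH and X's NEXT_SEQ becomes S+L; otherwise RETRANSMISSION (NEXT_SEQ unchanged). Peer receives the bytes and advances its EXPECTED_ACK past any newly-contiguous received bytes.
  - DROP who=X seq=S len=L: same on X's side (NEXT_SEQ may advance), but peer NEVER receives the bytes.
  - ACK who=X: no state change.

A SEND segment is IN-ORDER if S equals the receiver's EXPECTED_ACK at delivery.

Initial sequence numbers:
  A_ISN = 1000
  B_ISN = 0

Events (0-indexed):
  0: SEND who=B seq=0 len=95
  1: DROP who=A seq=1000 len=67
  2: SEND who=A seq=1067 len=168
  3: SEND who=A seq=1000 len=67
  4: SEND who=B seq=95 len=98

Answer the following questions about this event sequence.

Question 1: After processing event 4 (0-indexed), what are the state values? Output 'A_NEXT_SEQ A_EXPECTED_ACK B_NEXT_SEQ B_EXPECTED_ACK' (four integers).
After event 0: A_seq=1000 A_ack=95 B_seq=95 B_ack=1000
After event 1: A_seq=1067 A_ack=95 B_seq=95 B_ack=1000
After event 2: A_seq=1235 A_ack=95 B_seq=95 B_ack=1000
After event 3: A_seq=1235 A_ack=95 B_seq=95 B_ack=1235
After event 4: A_seq=1235 A_ack=193 B_seq=193 B_ack=1235

1235 193 193 1235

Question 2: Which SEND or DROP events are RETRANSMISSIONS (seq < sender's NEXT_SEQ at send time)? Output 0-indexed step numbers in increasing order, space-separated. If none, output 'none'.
Answer: 3

Derivation:
Step 0: SEND seq=0 -> fresh
Step 1: DROP seq=1000 -> fresh
Step 2: SEND seq=1067 -> fresh
Step 3: SEND seq=1000 -> retransmit
Step 4: SEND seq=95 -> fresh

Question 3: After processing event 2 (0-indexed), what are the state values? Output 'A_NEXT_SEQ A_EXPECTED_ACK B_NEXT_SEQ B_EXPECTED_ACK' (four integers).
After event 0: A_seq=1000 A_ack=95 B_seq=95 B_ack=1000
After event 1: A_seq=1067 A_ack=95 B_seq=95 B_ack=1000
After event 2: A_seq=1235 A_ack=95 B_seq=95 B_ack=1000

1235 95 95 1000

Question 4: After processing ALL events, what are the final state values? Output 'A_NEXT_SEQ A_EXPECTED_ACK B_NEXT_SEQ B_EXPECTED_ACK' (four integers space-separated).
Answer: 1235 193 193 1235

Derivation:
After event 0: A_seq=1000 A_ack=95 B_seq=95 B_ack=1000
After event 1: A_seq=1067 A_ack=95 B_seq=95 B_ack=1000
After event 2: A_seq=1235 A_ack=95 B_seq=95 B_ack=1000
After event 3: A_seq=1235 A_ack=95 B_seq=95 B_ack=1235
After event 4: A_seq=1235 A_ack=193 B_seq=193 B_ack=1235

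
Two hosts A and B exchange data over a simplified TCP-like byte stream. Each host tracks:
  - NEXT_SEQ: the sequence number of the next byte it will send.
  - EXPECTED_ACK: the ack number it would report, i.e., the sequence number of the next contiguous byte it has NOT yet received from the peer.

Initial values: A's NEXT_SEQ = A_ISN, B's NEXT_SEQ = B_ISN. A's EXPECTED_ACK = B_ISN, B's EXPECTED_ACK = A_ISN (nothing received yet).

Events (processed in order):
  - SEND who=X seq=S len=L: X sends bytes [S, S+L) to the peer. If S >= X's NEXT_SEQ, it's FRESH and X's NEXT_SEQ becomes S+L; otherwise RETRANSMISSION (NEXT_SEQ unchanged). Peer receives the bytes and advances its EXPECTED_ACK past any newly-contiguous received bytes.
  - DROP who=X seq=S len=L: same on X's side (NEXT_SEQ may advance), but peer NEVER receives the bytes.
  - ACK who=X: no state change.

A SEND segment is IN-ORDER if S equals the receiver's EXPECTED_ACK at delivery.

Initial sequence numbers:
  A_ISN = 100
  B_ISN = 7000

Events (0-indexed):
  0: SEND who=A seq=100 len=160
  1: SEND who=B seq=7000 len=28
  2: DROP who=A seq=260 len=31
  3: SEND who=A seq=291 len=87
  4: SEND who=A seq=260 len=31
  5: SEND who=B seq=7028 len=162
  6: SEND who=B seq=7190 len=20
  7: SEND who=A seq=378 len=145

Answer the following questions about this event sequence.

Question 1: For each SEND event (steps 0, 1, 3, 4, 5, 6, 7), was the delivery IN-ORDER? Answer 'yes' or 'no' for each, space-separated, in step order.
Answer: yes yes no yes yes yes yes

Derivation:
Step 0: SEND seq=100 -> in-order
Step 1: SEND seq=7000 -> in-order
Step 3: SEND seq=291 -> out-of-order
Step 4: SEND seq=260 -> in-order
Step 5: SEND seq=7028 -> in-order
Step 6: SEND seq=7190 -> in-order
Step 7: SEND seq=378 -> in-order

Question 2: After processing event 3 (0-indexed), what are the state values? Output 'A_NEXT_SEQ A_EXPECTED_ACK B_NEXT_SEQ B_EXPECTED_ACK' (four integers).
After event 0: A_seq=260 A_ack=7000 B_seq=7000 B_ack=260
After event 1: A_seq=260 A_ack=7028 B_seq=7028 B_ack=260
After event 2: A_seq=291 A_ack=7028 B_seq=7028 B_ack=260
After event 3: A_seq=378 A_ack=7028 B_seq=7028 B_ack=260

378 7028 7028 260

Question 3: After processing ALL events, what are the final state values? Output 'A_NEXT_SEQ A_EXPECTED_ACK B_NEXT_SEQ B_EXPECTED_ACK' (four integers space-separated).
After event 0: A_seq=260 A_ack=7000 B_seq=7000 B_ack=260
After event 1: A_seq=260 A_ack=7028 B_seq=7028 B_ack=260
After event 2: A_seq=291 A_ack=7028 B_seq=7028 B_ack=260
After event 3: A_seq=378 A_ack=7028 B_seq=7028 B_ack=260
After event 4: A_seq=378 A_ack=7028 B_seq=7028 B_ack=378
After event 5: A_seq=378 A_ack=7190 B_seq=7190 B_ack=378
After event 6: A_seq=378 A_ack=7210 B_seq=7210 B_ack=378
After event 7: A_seq=523 A_ack=7210 B_seq=7210 B_ack=523

Answer: 523 7210 7210 523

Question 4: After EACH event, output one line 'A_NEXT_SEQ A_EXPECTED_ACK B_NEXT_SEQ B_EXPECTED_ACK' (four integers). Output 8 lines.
260 7000 7000 260
260 7028 7028 260
291 7028 7028 260
378 7028 7028 260
378 7028 7028 378
378 7190 7190 378
378 7210 7210 378
523 7210 7210 523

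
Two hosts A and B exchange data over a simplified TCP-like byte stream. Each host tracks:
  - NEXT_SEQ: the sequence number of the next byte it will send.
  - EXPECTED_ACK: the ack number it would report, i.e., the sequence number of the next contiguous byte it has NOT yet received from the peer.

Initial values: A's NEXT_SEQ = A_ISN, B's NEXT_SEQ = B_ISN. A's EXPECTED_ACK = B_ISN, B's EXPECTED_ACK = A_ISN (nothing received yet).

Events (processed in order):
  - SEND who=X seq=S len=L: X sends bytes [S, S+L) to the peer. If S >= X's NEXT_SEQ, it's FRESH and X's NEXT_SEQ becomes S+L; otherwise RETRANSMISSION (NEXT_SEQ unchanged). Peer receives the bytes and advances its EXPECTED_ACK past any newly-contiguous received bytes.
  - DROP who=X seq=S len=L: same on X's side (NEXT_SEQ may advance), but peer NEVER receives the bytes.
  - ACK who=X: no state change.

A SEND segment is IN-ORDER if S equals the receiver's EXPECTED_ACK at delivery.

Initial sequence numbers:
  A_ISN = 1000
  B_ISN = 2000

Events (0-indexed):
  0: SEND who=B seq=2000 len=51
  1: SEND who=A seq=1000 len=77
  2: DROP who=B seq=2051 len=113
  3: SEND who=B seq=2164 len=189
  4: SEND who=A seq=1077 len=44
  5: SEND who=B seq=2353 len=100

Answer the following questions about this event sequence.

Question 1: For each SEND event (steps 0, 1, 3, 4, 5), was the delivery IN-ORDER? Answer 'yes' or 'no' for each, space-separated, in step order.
Step 0: SEND seq=2000 -> in-order
Step 1: SEND seq=1000 -> in-order
Step 3: SEND seq=2164 -> out-of-order
Step 4: SEND seq=1077 -> in-order
Step 5: SEND seq=2353 -> out-of-order

Answer: yes yes no yes no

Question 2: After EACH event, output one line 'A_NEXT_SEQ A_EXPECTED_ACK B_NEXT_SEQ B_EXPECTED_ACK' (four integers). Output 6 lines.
1000 2051 2051 1000
1077 2051 2051 1077
1077 2051 2164 1077
1077 2051 2353 1077
1121 2051 2353 1121
1121 2051 2453 1121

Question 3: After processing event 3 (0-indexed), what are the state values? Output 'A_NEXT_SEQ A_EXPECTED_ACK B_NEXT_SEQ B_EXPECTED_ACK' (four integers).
After event 0: A_seq=1000 A_ack=2051 B_seq=2051 B_ack=1000
After event 1: A_seq=1077 A_ack=2051 B_seq=2051 B_ack=1077
After event 2: A_seq=1077 A_ack=2051 B_seq=2164 B_ack=1077
After event 3: A_seq=1077 A_ack=2051 B_seq=2353 B_ack=1077

1077 2051 2353 1077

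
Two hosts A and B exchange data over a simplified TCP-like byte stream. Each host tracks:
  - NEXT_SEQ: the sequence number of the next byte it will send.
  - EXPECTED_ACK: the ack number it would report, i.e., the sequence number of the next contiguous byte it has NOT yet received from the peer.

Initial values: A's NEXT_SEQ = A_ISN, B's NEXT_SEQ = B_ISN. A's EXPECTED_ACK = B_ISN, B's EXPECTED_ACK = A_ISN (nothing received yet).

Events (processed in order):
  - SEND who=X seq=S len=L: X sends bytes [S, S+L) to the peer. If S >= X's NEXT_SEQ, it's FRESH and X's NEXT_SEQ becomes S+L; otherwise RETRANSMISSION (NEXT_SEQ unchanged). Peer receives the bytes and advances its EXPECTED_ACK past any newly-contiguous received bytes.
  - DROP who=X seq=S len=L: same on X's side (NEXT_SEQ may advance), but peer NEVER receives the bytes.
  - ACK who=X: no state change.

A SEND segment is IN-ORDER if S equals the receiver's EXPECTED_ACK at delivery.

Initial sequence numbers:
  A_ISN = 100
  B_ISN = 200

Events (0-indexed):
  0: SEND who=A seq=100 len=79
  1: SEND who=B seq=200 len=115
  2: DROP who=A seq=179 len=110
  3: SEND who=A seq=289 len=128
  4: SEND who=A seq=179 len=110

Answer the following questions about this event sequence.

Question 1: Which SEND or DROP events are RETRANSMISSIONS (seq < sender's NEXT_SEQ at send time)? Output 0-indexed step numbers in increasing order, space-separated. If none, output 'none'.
Step 0: SEND seq=100 -> fresh
Step 1: SEND seq=200 -> fresh
Step 2: DROP seq=179 -> fresh
Step 3: SEND seq=289 -> fresh
Step 4: SEND seq=179 -> retransmit

Answer: 4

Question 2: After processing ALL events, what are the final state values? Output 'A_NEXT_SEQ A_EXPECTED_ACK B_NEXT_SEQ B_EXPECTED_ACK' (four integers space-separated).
After event 0: A_seq=179 A_ack=200 B_seq=200 B_ack=179
After event 1: A_seq=179 A_ack=315 B_seq=315 B_ack=179
After event 2: A_seq=289 A_ack=315 B_seq=315 B_ack=179
After event 3: A_seq=417 A_ack=315 B_seq=315 B_ack=179
After event 4: A_seq=417 A_ack=315 B_seq=315 B_ack=417

Answer: 417 315 315 417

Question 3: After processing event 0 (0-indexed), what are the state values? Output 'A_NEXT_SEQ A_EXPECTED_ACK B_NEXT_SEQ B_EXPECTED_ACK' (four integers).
After event 0: A_seq=179 A_ack=200 B_seq=200 B_ack=179

179 200 200 179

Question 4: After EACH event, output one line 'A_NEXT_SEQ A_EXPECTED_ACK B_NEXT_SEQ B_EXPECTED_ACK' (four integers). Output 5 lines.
179 200 200 179
179 315 315 179
289 315 315 179
417 315 315 179
417 315 315 417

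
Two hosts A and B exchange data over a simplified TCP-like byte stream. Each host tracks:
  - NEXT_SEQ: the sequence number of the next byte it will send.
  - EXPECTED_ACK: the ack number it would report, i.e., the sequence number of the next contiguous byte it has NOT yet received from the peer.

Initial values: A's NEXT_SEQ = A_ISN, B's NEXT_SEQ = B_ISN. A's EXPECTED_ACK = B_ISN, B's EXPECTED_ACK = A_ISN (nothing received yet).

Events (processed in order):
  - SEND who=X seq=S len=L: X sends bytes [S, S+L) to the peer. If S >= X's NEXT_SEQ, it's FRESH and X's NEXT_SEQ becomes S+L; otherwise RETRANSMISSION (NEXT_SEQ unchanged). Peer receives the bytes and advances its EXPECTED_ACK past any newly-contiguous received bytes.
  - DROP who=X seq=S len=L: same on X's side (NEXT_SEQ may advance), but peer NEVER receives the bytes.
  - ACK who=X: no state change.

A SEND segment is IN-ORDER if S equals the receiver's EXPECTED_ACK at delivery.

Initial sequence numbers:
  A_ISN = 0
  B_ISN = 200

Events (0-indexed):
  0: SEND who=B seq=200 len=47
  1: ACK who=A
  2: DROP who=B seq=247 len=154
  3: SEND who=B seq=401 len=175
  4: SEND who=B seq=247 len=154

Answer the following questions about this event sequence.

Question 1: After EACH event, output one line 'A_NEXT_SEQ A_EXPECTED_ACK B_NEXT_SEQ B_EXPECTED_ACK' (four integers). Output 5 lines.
0 247 247 0
0 247 247 0
0 247 401 0
0 247 576 0
0 576 576 0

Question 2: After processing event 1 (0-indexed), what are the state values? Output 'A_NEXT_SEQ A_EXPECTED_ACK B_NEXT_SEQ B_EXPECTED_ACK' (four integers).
After event 0: A_seq=0 A_ack=247 B_seq=247 B_ack=0
After event 1: A_seq=0 A_ack=247 B_seq=247 B_ack=0

0 247 247 0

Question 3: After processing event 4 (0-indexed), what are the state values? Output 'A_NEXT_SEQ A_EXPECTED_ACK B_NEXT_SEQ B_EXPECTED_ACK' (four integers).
After event 0: A_seq=0 A_ack=247 B_seq=247 B_ack=0
After event 1: A_seq=0 A_ack=247 B_seq=247 B_ack=0
After event 2: A_seq=0 A_ack=247 B_seq=401 B_ack=0
After event 3: A_seq=0 A_ack=247 B_seq=576 B_ack=0
After event 4: A_seq=0 A_ack=576 B_seq=576 B_ack=0

0 576 576 0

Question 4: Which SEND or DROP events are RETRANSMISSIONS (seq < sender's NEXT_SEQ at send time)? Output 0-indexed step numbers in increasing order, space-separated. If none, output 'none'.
Step 0: SEND seq=200 -> fresh
Step 2: DROP seq=247 -> fresh
Step 3: SEND seq=401 -> fresh
Step 4: SEND seq=247 -> retransmit

Answer: 4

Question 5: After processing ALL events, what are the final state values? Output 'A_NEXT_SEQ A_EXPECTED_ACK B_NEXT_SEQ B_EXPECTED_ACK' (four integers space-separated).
After event 0: A_seq=0 A_ack=247 B_seq=247 B_ack=0
After event 1: A_seq=0 A_ack=247 B_seq=247 B_ack=0
After event 2: A_seq=0 A_ack=247 B_seq=401 B_ack=0
After event 3: A_seq=0 A_ack=247 B_seq=576 B_ack=0
After event 4: A_seq=0 A_ack=576 B_seq=576 B_ack=0

Answer: 0 576 576 0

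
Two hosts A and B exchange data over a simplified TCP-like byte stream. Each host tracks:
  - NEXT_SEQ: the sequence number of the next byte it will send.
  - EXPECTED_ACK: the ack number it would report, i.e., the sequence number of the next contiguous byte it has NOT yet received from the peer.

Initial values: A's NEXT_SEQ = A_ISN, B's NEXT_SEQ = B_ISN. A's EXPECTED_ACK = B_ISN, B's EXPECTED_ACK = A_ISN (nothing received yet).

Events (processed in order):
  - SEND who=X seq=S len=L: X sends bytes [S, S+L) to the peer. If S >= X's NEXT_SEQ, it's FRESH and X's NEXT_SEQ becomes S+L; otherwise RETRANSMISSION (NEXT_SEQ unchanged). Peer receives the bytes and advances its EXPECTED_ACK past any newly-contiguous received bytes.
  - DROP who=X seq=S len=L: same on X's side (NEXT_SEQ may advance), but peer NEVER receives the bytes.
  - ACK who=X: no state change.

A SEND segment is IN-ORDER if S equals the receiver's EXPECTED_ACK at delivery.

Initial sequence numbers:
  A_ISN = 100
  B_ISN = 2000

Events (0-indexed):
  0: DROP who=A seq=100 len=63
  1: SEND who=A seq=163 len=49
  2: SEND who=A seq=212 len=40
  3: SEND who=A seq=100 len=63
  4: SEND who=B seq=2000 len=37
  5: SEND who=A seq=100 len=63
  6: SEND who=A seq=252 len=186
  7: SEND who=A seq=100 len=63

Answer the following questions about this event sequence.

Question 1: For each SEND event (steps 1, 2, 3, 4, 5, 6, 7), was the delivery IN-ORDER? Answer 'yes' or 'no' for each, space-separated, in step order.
Answer: no no yes yes no yes no

Derivation:
Step 1: SEND seq=163 -> out-of-order
Step 2: SEND seq=212 -> out-of-order
Step 3: SEND seq=100 -> in-order
Step 4: SEND seq=2000 -> in-order
Step 5: SEND seq=100 -> out-of-order
Step 6: SEND seq=252 -> in-order
Step 7: SEND seq=100 -> out-of-order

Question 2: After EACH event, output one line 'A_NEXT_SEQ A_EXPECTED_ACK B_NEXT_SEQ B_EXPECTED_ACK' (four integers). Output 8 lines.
163 2000 2000 100
212 2000 2000 100
252 2000 2000 100
252 2000 2000 252
252 2037 2037 252
252 2037 2037 252
438 2037 2037 438
438 2037 2037 438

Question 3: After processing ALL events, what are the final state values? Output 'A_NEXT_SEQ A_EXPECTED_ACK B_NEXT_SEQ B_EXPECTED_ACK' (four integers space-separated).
Answer: 438 2037 2037 438

Derivation:
After event 0: A_seq=163 A_ack=2000 B_seq=2000 B_ack=100
After event 1: A_seq=212 A_ack=2000 B_seq=2000 B_ack=100
After event 2: A_seq=252 A_ack=2000 B_seq=2000 B_ack=100
After event 3: A_seq=252 A_ack=2000 B_seq=2000 B_ack=252
After event 4: A_seq=252 A_ack=2037 B_seq=2037 B_ack=252
After event 5: A_seq=252 A_ack=2037 B_seq=2037 B_ack=252
After event 6: A_seq=438 A_ack=2037 B_seq=2037 B_ack=438
After event 7: A_seq=438 A_ack=2037 B_seq=2037 B_ack=438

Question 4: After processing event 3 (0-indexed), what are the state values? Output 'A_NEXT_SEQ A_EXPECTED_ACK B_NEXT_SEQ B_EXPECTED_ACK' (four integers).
After event 0: A_seq=163 A_ack=2000 B_seq=2000 B_ack=100
After event 1: A_seq=212 A_ack=2000 B_seq=2000 B_ack=100
After event 2: A_seq=252 A_ack=2000 B_seq=2000 B_ack=100
After event 3: A_seq=252 A_ack=2000 B_seq=2000 B_ack=252

252 2000 2000 252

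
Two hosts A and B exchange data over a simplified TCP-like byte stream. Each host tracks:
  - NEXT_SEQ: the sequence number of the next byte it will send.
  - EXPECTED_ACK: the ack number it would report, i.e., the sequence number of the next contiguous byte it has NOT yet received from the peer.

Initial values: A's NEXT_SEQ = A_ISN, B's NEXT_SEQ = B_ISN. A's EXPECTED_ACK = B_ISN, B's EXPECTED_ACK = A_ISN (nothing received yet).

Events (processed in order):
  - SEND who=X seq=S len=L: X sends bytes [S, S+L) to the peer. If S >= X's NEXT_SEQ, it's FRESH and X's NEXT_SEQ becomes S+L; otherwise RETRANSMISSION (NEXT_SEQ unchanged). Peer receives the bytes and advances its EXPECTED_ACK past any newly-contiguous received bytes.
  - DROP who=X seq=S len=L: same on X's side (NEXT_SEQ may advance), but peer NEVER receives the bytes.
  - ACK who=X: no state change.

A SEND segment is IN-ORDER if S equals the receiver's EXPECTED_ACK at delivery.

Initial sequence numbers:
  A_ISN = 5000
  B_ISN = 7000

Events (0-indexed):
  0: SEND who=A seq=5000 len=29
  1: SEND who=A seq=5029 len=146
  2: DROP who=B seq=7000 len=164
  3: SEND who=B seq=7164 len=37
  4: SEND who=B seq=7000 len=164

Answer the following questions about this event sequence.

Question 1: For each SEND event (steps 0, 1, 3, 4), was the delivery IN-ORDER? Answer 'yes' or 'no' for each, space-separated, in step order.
Answer: yes yes no yes

Derivation:
Step 0: SEND seq=5000 -> in-order
Step 1: SEND seq=5029 -> in-order
Step 3: SEND seq=7164 -> out-of-order
Step 4: SEND seq=7000 -> in-order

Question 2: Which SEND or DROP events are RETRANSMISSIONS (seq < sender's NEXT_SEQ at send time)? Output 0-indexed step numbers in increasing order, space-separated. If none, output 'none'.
Answer: 4

Derivation:
Step 0: SEND seq=5000 -> fresh
Step 1: SEND seq=5029 -> fresh
Step 2: DROP seq=7000 -> fresh
Step 3: SEND seq=7164 -> fresh
Step 4: SEND seq=7000 -> retransmit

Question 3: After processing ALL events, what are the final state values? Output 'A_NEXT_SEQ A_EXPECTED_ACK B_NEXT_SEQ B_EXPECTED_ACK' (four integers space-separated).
After event 0: A_seq=5029 A_ack=7000 B_seq=7000 B_ack=5029
After event 1: A_seq=5175 A_ack=7000 B_seq=7000 B_ack=5175
After event 2: A_seq=5175 A_ack=7000 B_seq=7164 B_ack=5175
After event 3: A_seq=5175 A_ack=7000 B_seq=7201 B_ack=5175
After event 4: A_seq=5175 A_ack=7201 B_seq=7201 B_ack=5175

Answer: 5175 7201 7201 5175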